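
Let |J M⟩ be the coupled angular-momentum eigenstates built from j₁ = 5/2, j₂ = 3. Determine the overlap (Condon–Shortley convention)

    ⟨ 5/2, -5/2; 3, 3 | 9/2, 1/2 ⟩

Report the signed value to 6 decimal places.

√[10·1!4!5!/11! · 0!5!6!0!5!4!] = √(13824000/77)
  +(−1)^1/∏(1,0,4,5,0,0)! = -1/2880  (running -1/2880)
⟨..|..⟩ = √(13824000/77)·(-1/2880) = -0.147122

-0.147122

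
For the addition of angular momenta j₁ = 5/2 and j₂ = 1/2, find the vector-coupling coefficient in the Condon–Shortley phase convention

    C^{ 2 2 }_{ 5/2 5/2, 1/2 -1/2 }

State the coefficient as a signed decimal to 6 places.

+0.912871

j₁+j₂−J=1  J+j₁−j₂=4  J−j₁+j₂=0  j₁+j₂+J+1=6
(j₁±m₁, j₂±m₂, J±M) = (5,0,0,1,4,0)
P² = 480
sum k=0..0:
  [0] +1/24 = 1/24
S = 1/24
C² = P²·S² = 5/6 ; C = +0.912871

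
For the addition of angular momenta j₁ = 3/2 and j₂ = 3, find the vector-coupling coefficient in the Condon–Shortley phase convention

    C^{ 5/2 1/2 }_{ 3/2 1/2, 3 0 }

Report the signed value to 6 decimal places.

−√(6/35) ≈ -0.414039

√[6·2!1!4!/8! · 2!1!3!3!3!2!] = √(216/35)
  +(−1)^0/∏(0,2,1,3,0,1)! = 1/12  (running 1/12)
  +(−1)^1/∏(1,1,0,2,1,2)! = -1/4  (running -1/6)
⟨..|..⟩ = √(216/35)·(-1/6) = -0.414039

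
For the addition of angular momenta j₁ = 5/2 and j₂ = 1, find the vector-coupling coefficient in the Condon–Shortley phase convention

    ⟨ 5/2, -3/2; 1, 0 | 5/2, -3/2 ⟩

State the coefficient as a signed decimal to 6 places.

−√(9/35) = -0.507093

√[6·1!4!1!/7! · 1!4!1!1!1!4!] = √(576/35)
  +(−1)^0/∏(0,1,4,1,0,0)! = 1/24  (running 1/24)
  +(−1)^1/∏(1,0,3,0,1,1)! = -1/6  (running -1/8)
⟨..|..⟩ = √(576/35)·(-1/8) = -0.507093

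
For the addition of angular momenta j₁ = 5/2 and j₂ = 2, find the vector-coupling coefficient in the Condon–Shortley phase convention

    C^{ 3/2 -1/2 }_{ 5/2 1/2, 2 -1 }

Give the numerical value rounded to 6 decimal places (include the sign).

-0.487950  (= −√(5/21))

j₁+j₂−J=3  J+j₁−j₂=2  J−j₁+j₂=1  j₁+j₂+J+1=7
(j₁±m₁, j₂±m₂, J±M) = (3,2,1,3,1,2)
P² = 48/35
sum k=0..1:
  [0] +1/12 = 1/12
  [1] −1/2 = -1/2
S = -5/12
C² = P²·S² = 5/21 ; C = -0.487950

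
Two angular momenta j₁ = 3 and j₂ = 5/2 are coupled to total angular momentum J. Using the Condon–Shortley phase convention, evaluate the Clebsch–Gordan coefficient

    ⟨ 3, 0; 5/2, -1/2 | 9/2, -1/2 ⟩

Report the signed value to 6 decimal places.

+0.208063  (= +√(10/231))

√[10·1!5!4!/11! · 3!3!2!3!4!5!] = √(69120/77)
  +(−1)^0/∏(0,1,3,2,2,2)! = 1/48  (running 1/48)
  +(−1)^1/∏(1,0,2,1,3,3)! = -1/72  (running 1/144)
⟨..|..⟩ = √(69120/77)·(1/144) = +0.208063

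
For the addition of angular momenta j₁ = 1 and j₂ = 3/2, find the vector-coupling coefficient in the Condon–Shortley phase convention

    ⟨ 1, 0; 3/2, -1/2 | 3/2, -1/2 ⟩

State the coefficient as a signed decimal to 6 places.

j₁+j₂−J=1  J+j₁−j₂=1  J−j₁+j₂=2  j₁+j₂+J+1=5
(j₁±m₁, j₂±m₂, J±M) = (1,1,1,2,1,2)
P² = 4/15
sum k=0..1:
  [0] +1/1 = 1
  [1] −1/2 = -1/2
S = 1/2
C² = P²·S² = 1/15 ; C = +0.258199

+0.258199  (= +√(1/15))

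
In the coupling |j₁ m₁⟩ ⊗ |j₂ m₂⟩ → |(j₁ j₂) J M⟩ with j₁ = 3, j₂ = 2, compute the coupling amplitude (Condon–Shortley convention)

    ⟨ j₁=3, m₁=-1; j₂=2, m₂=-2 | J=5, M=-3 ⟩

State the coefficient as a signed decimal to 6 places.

triangle: 0!×6!×4!/11! = 17280/39916800
(j±m)!: 2!×4!×0!×4!×2!×8! = 92897280
prefactor² = (2J+1)×Δ×N² = 442368
  k=0: +1/(0!×0!×4!×0!×2!×4!) = 1/1152
Σ = 1/1152  ⇒  CG² = 442368×1/1152² = 1/3
CG = +√(1/3) = +0.577350

+0.577350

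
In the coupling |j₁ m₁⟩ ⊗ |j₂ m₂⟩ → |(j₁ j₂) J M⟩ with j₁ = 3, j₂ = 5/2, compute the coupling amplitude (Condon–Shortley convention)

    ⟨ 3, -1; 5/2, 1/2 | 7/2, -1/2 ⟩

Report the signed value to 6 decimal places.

√[8·2!4!3!/10! · 2!4!3!2!3!4!] = √(9216/175)
  +(−1)^0/∏(0,2,4,3,0,0)! = 1/288  (running 1/288)
  +(−1)^1/∏(1,1,3,2,1,1)! = -1/12  (running -23/288)
  +(−1)^2/∏(2,0,2,1,2,2)! = 1/16  (running -5/288)
⟨..|..⟩ = √(9216/175)·(-5/288) = -0.125988

−√(1/63) ≈ -0.125988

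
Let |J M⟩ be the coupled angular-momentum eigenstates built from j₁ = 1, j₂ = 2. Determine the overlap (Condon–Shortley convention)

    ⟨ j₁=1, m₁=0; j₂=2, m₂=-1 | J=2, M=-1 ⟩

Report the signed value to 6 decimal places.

+√(1/6) ≈ +0.408248

j₁+j₂−J=1  J+j₁−j₂=1  J−j₁+j₂=3  j₁+j₂+J+1=6
(j₁±m₁, j₂±m₂, J±M) = (1,1,1,3,1,3)
P² = 3/2
sum k=0..1:
  [0] +1/2 = 1/2
  [1] −1/6 = -1/6
S = 1/3
C² = P²·S² = 1/6 ; C = +0.408248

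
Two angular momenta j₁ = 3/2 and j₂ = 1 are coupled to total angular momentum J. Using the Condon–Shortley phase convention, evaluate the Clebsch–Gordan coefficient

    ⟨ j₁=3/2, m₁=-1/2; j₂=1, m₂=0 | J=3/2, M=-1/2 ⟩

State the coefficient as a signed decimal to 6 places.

-0.258199  (= −√(1/15))

j₁+j₂−J=1  J+j₁−j₂=2  J−j₁+j₂=1  j₁+j₂+J+1=5
(j₁±m₁, j₂±m₂, J±M) = (1,2,1,1,1,2)
P² = 4/15
sum k=0..1:
  [0] +1/2 = 1/2
  [1] −1/1 = -1
S = -1/2
C² = P²·S² = 1/15 ; C = -0.258199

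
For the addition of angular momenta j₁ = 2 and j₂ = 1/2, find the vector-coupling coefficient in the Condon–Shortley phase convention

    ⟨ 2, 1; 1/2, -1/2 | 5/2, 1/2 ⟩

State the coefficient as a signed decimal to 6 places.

√[6·0!4!1!/6! · 3!1!0!1!3!2!] = √(72/5)
  +(−1)^0/∏(0,0,1,0,3,1)! = 1/6  (running 1/6)
⟨..|..⟩ = √(72/5)·(1/6) = +0.632456

+√(2/5) ≈ +0.632456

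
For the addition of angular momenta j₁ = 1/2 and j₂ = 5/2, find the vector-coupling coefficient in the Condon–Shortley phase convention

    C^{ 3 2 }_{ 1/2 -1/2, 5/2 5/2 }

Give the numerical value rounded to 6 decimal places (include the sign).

√[7·0!1!5!/7! · 0!1!5!0!5!1!] = √(2400)
  +(−1)^0/∏(0,0,1,5,0,0)! = 1/120  (running 1/120)
⟨..|..⟩ = √(2400)·(1/120) = +0.408248

+0.408248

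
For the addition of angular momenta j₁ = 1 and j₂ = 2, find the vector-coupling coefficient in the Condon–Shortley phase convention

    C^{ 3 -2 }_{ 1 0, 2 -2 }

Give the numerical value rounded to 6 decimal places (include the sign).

+√(1/3) = +0.577350

√[7·0!2!4!/7! · 1!1!0!4!1!5!] = √(192)
  +(−1)^0/∏(0,0,1,0,1,4)! = 1/24  (running 1/24)
⟨..|..⟩ = √(192)·(1/24) = +0.577350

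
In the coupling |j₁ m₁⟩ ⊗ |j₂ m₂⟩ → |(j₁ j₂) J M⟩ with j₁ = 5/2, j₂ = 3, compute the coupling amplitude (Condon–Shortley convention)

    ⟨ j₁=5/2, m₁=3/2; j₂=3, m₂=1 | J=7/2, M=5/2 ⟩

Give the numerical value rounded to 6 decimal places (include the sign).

−√(10/63) = -0.398410

√[8·2!3!4!/10! · 4!1!4!2!6!1!] = √(18432/35)
  +(−1)^0/∏(0,2,1,4,2,0)! = 1/96  (running 1/96)
  +(−1)^1/∏(1,1,0,3,3,1)! = -1/36  (running -5/288)
⟨..|..⟩ = √(18432/35)·(-5/288) = -0.398410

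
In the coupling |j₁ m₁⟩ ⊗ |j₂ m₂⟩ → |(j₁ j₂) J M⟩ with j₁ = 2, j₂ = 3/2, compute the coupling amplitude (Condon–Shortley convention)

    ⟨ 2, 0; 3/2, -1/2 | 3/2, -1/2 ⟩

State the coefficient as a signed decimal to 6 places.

triangle: 2!×2!×1!/6! = 4/720
(j±m)!: 2!×2!×1!×2!×1!×2! = 16
prefactor² = (2J+1)×Δ×N² = 16/45
  k=0: +1/(0!×2!×2!×1!×0!×0!) = 1/4
  k=1: −1/(1!×1!×1!×0!×1!×1!) = -1
Σ = -3/4  ⇒  CG² = 16/45×(-3/4)² = 1/5
CG = −√(1/5) = -0.447214

−√(1/5) ≈ -0.447214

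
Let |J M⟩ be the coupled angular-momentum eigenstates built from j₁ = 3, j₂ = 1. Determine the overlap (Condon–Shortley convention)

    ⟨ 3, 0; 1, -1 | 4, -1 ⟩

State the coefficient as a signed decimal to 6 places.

+0.597614

j₁+j₂−J=0  J+j₁−j₂=6  J−j₁+j₂=2  j₁+j₂+J+1=9
(j₁±m₁, j₂±m₂, J±M) = (3,3,0,2,3,5)
P² = 12960/7
sum k=0..0:
  [0] +1/72 = 1/72
S = 1/72
C² = P²·S² = 5/14 ; C = +0.597614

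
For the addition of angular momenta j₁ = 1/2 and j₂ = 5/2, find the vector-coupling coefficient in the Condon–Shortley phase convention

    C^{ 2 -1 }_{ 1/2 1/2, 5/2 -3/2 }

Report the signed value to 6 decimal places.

+√(2/3) ≈ +0.816497

triangle: 1!·0!·4!/6! = 24/720
(j±m)!: 1!·0!·1!·4!·1!·3! = 144
prefactor² = (2J+1)·Δ·N² = 24
  k=0: +1/(0!·1!·0!·1!·0!·3!) = 1/6
Σ = 1/6  ⇒  CG² = 24·1/6² = 2/3
CG = +√(2/3) = +0.816497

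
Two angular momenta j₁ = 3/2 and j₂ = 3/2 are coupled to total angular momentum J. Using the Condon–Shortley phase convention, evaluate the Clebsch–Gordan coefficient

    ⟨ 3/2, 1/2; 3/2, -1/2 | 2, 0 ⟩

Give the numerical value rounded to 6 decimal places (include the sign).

triangle: 1!*2!*2!/6! = 4/720
(j±m)!: 2!*1!*1!*2!*2!*2! = 16
prefactor² = (2J+1)*Δ*N² = 4/9
  k=0: +1/(0!*1!*1!*1!*1!*1!) = 1
  k=1: −1/(1!*0!*0!*0!*2!*2!) = -1/4
Σ = 3/4  ⇒  CG² = 4/9*3/4² = 1/4
CG = +√(1/4) = +0.500000

+0.500000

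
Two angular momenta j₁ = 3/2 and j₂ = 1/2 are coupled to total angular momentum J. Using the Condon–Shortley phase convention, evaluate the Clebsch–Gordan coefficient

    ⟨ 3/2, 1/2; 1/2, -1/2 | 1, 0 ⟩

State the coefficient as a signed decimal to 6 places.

triangle: 1!·2!·0!/4! = 2/24
(j±m)!: 2!·1!·0!·1!·1!·1! = 2
prefactor² = (2J+1)·Δ·N² = 1/2
  k=0: +1/(0!·1!·1!·0!·1!·0!) = 1
Σ = 1  ⇒  CG² = 1/2·1² = 1/2
CG = +√(1/2) = +0.707107

+√(1/2) = +0.707107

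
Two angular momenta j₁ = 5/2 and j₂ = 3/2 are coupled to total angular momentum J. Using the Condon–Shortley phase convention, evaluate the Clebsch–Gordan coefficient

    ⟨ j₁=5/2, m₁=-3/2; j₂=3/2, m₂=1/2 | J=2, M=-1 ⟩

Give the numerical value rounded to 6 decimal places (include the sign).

+0.154303  (= +√(1/42))

triangle: 2!×3!×1!/7! = 12/5040
(j±m)!: 1!×4!×2!×1!×1!×3! = 288
prefactor² = (2J+1)×Δ×N² = 24/7
  k=1: −1/(1!×1!×3!×1!×0!×0!) = -1/6
  k=2: +1/(2!×0!×2!×0!×1!×1!) = 1/4
Σ = 1/12  ⇒  CG² = 24/7×1/12² = 1/42
CG = +√(1/42) = +0.154303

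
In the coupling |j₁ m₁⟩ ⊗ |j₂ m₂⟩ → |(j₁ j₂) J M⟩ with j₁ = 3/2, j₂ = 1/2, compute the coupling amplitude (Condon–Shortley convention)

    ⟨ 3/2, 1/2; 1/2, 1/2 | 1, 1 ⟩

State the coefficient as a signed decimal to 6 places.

√[3·1!2!0!/4! · 2!1!1!0!2!0!] = √(1)
  +(−1)^1/∏(1,0,0,0,2,0)! = -1/2  (running -1/2)
⟨..|..⟩ = √(1)·(-1/2) = -0.500000

-0.500000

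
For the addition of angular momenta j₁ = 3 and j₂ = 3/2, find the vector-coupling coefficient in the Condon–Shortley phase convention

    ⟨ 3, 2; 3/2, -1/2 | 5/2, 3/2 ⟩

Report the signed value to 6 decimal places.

+0.267261  (= +√(1/14))

j₁+j₂−J=2  J+j₁−j₂=4  J−j₁+j₂=1  j₁+j₂+J+1=8
(j₁±m₁, j₂±m₂, J±M) = (5,1,1,2,4,1)
P² = 288/7
sum k=0..1:
  [0] +1/12 = 1/12
  [1] −1/24 = -1/24
S = 1/24
C² = P²·S² = 1/14 ; C = +0.267261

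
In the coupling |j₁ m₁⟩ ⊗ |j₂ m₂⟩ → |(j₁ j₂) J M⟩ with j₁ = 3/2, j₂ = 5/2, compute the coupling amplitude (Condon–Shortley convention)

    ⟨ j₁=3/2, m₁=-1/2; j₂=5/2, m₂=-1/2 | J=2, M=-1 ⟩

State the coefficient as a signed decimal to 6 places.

j₁+j₂−J=2  J+j₁−j₂=1  J−j₁+j₂=3  j₁+j₂+J+1=7
(j₁±m₁, j₂±m₂, J±M) = (1,2,2,3,1,3)
P² = 12/7
sum k=1..2:
  [1] −1/2 = -1/2
  [2] +1/12 = 1/12
S = -5/12
C² = P²·S² = 25/84 ; C = -0.545545

−√(25/84) = -0.545545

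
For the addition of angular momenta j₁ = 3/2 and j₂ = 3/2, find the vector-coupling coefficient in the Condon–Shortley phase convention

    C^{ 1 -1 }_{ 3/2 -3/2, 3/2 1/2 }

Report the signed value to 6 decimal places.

+0.547723

√[3·2!1!1!/5! · 0!3!2!1!0!2!] = √(6/5)
  +(−1)^2/∏(2,0,1,0,0,1)! = 1/2  (running 1/2)
⟨..|..⟩ = √(6/5)·(1/2) = +0.547723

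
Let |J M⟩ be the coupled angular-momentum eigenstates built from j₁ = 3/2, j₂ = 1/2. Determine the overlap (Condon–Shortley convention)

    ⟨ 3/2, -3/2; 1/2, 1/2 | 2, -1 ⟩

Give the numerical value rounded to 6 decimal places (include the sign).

triangle: 0!·3!·1!/5! = 6/120
(j±m)!: 0!·3!·1!·0!·1!·3! = 36
prefactor² = (2J+1)·Δ·N² = 9
  k=0: +1/(0!·0!·3!·1!·0!·0!) = 1/6
Σ = 1/6  ⇒  CG² = 9·1/6² = 1/4
CG = +√(1/4) = +0.500000

+0.500000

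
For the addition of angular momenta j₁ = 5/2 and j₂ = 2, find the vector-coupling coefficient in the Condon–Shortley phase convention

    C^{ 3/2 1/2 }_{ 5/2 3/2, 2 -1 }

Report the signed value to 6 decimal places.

-0.138013

triangle: 3!×2!×1!/7! = 12/5040
(j±m)!: 4!×1!×1!×3!×2!×1! = 288
prefactor² = (2J+1)×Δ×N² = 96/35
  k=0: +1/(0!×3!×1!×1!×1!×0!) = 1/6
  k=1: −1/(1!×2!×0!×0!×2!×1!) = -1/4
Σ = -1/12  ⇒  CG² = 96/35×(-1/12)² = 2/105
CG = −√(2/105) = -0.138013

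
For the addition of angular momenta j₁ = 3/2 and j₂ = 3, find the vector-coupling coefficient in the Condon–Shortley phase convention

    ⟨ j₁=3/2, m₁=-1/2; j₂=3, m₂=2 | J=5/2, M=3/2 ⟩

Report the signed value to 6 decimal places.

triangle: 2!·1!·4!/8! = 48/40320
(j±m)!: 1!·2!·5!·1!·4!·1! = 5760
prefactor² = (2J+1)·Δ·N² = 288/7
  k=1: −1/(1!·1!·1!·4!·0!·0!) = -1/24
  k=2: +1/(2!·0!·0!·3!·1!·1!) = 1/12
Σ = 1/24  ⇒  CG² = 288/7·1/24² = 1/14
CG = +√(1/14) = +0.267261

+0.267261  (= +√(1/14))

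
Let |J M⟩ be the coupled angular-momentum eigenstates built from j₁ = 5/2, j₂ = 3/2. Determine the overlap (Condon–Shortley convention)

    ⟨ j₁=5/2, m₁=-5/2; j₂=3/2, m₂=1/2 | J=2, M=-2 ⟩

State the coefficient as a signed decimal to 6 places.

triangle: 2!×3!×1!/7! = 12/5040
(j±m)!: 0!×5!×2!×1!×0!×4! = 5760
prefactor² = (2J+1)×Δ×N² = 480/7
  k=2: +1/(2!×0!×3!×0!×0!×1!) = 1/12
Σ = 1/12  ⇒  CG² = 480/7×1/12² = 10/21
CG = +√(10/21) = +0.690066

+√(10/21) ≈ +0.690066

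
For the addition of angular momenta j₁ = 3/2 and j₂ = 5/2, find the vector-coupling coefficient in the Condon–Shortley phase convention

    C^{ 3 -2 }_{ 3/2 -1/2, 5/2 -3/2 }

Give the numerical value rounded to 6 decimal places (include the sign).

+0.288675

j₁+j₂−J=1  J+j₁−j₂=2  J−j₁+j₂=4  j₁+j₂+J+1=8
(j₁±m₁, j₂±m₂, J±M) = (1,2,1,4,1,5)
P² = 48
sum k=0..1:
  [0] +1/12 = 1/12
  [1] −1/24 = -1/24
S = 1/24
C² = P²·S² = 1/12 ; C = +0.288675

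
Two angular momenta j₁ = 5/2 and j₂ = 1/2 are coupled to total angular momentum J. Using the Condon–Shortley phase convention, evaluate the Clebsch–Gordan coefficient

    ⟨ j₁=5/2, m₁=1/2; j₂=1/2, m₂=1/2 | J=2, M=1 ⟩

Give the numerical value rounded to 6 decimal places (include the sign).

-0.577350

√[5·1!4!0!/6! · 3!2!1!0!3!1!] = √(12)
  +(−1)^1/∏(1,0,1,0,3,0)! = -1/6  (running -1/6)
⟨..|..⟩ = √(12)·(-1/6) = -0.577350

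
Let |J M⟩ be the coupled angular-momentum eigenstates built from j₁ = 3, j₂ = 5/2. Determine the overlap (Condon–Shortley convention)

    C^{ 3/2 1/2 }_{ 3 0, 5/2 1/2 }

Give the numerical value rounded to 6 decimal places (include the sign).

+√(4/35) = +0.338062

√[4·4!2!1!/8! · 3!3!3!2!2!1!] = √(144/35)
  +(−1)^2/∏(2,2,1,1,1,0)! = 1/4  (running 1/4)
  +(−1)^3/∏(3,1,0,0,2,1)! = -1/12  (running 1/6)
⟨..|..⟩ = √(144/35)·(1/6) = +0.338062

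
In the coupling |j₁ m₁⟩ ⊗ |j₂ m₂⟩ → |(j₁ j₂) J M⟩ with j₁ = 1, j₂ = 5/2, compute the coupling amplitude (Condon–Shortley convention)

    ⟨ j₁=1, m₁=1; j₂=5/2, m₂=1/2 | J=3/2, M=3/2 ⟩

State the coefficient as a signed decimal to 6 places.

+√(1/15) = +0.258199

√[4·2!0!3!/6! · 2!0!3!2!3!0!] = √(48/5)
  +(−1)^0/∏(0,2,0,3,0,0)! = 1/12  (running 1/12)
⟨..|..⟩ = √(48/5)·(1/12) = +0.258199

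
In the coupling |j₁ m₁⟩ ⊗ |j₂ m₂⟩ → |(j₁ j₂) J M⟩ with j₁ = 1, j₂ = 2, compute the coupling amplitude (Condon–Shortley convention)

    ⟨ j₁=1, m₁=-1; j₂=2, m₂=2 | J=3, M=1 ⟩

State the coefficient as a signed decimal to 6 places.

triangle: 0!*2!*4!/7! = 48/5040
(j±m)!: 0!*2!*4!*0!*4!*2! = 2304
prefactor² = (2J+1)*Δ*N² = 768/5
  k=0: +1/(0!*0!*2!*4!*0!*0!) = 1/48
Σ = 1/48  ⇒  CG² = 768/5*1/48² = 1/15
CG = +√(1/15) = +0.258199

+√(1/15) = +0.258199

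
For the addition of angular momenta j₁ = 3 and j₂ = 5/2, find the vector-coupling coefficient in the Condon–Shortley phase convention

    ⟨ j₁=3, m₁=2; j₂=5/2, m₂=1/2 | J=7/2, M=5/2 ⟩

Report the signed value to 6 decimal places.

−√(2/63) = -0.178174

√[8·2!4!3!/10! · 5!1!3!2!6!1!] = √(4608/7)
  +(−1)^0/∏(0,2,1,3,3,0)! = 1/72  (running 1/72)
  +(−1)^1/∏(1,1,0,2,4,1)! = -1/48  (running -1/144)
⟨..|..⟩ = √(4608/7)·(-1/144) = -0.178174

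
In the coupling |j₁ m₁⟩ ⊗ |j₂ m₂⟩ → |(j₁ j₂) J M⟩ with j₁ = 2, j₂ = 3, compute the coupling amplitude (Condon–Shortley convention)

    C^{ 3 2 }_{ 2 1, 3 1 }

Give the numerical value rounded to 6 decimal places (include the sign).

−√(1/4) ≈ -0.500000

j₁+j₂−J=2  J+j₁−j₂=2  J−j₁+j₂=4  j₁+j₂+J+1=9
(j₁±m₁, j₂±m₂, J±M) = (3,1,4,2,5,1)
P² = 64
sum k=0..1:
  [0] +1/48 = 1/48
  [1] −1/12 = -1/12
S = -1/16
C² = P²·S² = 1/4 ; C = -0.500000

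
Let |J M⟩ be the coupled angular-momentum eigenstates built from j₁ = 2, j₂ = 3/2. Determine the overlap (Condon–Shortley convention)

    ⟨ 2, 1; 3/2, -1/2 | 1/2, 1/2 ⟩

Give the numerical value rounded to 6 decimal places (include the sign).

-0.547723

triangle: 3!×1!×0!/5! = 6/120
(j±m)!: 3!×1!×1!×2!×1!×0! = 12
prefactor² = (2J+1)×Δ×N² = 6/5
  k=1: −1/(1!×2!×0!×0!×1!×0!) = -1/2
Σ = -1/2  ⇒  CG² = 6/5×(-1/2)² = 3/10
CG = −√(3/10) = -0.547723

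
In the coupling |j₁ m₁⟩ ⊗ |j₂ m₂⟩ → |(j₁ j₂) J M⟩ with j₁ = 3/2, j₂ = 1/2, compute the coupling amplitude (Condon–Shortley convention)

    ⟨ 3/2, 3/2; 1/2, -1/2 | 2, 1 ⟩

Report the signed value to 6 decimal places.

+0.500000  (= +√(1/4))

√[5·0!3!1!/5! · 3!0!0!1!3!1!] = √(9)
  +(−1)^0/∏(0,0,0,0,3,1)! = 1/6  (running 1/6)
⟨..|..⟩ = √(9)·(1/6) = +0.500000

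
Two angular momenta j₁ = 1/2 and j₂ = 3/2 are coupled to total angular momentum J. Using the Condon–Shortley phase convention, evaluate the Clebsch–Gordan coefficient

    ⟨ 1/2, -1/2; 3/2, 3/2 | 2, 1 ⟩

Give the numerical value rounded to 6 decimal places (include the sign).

√[5·0!1!3!/5! · 0!1!3!0!3!1!] = √(9)
  +(−1)^0/∏(0,0,1,3,0,0)! = 1/6  (running 1/6)
⟨..|..⟩ = √(9)·(1/6) = +0.500000

+√(1/4) = +0.500000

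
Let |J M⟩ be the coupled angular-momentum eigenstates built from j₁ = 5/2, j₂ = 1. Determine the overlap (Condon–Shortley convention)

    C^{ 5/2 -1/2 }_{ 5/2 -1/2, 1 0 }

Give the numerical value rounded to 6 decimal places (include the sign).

√[6·1!4!1!/7! · 2!3!1!1!2!3!] = √(144/35)
  +(−1)^0/∏(0,1,3,1,1,0)! = 1/6  (running 1/6)
  +(−1)^1/∏(1,0,2,0,2,1)! = -1/4  (running -1/12)
⟨..|..⟩ = √(144/35)·(-1/12) = -0.169031

−√(1/35) = -0.169031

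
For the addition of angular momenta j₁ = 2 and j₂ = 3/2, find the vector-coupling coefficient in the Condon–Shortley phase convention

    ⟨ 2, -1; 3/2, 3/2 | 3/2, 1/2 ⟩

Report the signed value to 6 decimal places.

+√(2/5) = +0.632456

j₁+j₂−J=2  J+j₁−j₂=2  J−j₁+j₂=1  j₁+j₂+J+1=6
(j₁±m₁, j₂±m₂, J±M) = (1,3,3,0,2,1)
P² = 8/5
sum k=2..2:
  [2] +1/2 = 1/2
S = 1/2
C² = P²·S² = 2/5 ; C = +0.632456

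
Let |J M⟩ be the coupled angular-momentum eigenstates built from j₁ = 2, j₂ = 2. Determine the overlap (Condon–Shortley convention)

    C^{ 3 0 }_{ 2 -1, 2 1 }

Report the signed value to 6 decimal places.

j₁+j₂−J=1  J+j₁−j₂=3  J−j₁+j₂=3  j₁+j₂+J+1=8
(j₁±m₁, j₂±m₂, J±M) = (1,3,3,1,3,3)
P² = 81/10
sum k=0..1:
  [0] +1/36 = 1/36
  [1] −1/4 = -1/4
S = -2/9
C² = P²·S² = 2/5 ; C = -0.632456

-0.632456  (= −√(2/5))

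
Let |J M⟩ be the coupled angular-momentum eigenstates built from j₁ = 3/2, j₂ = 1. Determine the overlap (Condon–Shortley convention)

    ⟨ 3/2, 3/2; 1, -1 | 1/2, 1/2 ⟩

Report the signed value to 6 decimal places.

+0.707107  (= +√(1/2))

j₁+j₂−J=2  J+j₁−j₂=1  J−j₁+j₂=0  j₁+j₂+J+1=4
(j₁±m₁, j₂±m₂, J±M) = (3,0,0,2,1,0)
P² = 2
sum k=0..0:
  [0] +1/2 = 1/2
S = 1/2
C² = P²·S² = 1/2 ; C = +0.707107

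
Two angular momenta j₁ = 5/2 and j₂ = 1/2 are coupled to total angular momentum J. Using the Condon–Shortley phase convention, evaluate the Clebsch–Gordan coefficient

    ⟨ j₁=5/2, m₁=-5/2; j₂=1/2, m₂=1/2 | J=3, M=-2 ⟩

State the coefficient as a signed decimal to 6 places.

+√(1/6) = +0.408248

√[7·0!5!1!/7! · 0!5!1!0!1!5!] = √(2400)
  +(−1)^0/∏(0,0,5,1,0,0)! = 1/120  (running 1/120)
⟨..|..⟩ = √(2400)·(1/120) = +0.408248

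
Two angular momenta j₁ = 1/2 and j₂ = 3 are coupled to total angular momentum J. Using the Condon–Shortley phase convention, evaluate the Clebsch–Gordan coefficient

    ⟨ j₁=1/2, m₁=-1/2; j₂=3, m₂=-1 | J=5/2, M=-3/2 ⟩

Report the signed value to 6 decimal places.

√[6·1!0!5!/7! · 0!1!2!4!1!4!] = √(1152/7)
  +(−1)^1/∏(1,0,0,1,0,4)! = -1/24  (running -1/24)
⟨..|..⟩ = √(1152/7)·(-1/24) = -0.534522

-0.534522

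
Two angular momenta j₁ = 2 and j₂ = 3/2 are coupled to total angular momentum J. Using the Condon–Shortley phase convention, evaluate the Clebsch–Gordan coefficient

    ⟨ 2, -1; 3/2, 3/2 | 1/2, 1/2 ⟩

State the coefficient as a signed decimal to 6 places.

√[2·3!1!0!/5! · 1!3!3!0!1!0!] = √(18/5)
  +(−1)^3/∏(3,0,0,0,1,0)! = -1/6  (running -1/6)
⟨..|..⟩ = √(18/5)·(-1/6) = -0.316228

-0.316228  (= −√(1/10))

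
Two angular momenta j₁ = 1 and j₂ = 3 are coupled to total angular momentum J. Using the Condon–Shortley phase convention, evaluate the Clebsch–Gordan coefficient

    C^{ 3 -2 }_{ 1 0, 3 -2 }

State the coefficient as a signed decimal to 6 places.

√[7·1!1!5!/8! · 1!1!1!5!1!5!] = √(300)
  +(−1)^0/∏(0,1,1,1,0,4)! = 1/24  (running 1/24)
  +(−1)^1/∏(1,0,0,0,1,5)! = -1/120  (running 1/30)
⟨..|..⟩ = √(300)·(1/30) = +0.577350

+√(1/3) ≈ +0.577350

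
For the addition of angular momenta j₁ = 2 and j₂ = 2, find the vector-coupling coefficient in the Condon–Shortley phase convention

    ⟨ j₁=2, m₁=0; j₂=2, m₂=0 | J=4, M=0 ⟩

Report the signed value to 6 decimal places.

triangle: 0!*4!*4!/9! = 576/362880
(j±m)!: 2!*2!*2!*2!*4!*4! = 9216
prefactor² = (2J+1)*Δ*N² = 4608/35
  k=0: +1/(0!*0!*2!*2!*2!*2!) = 1/16
Σ = 1/16  ⇒  CG² = 4608/35*1/16² = 18/35
CG = +√(18/35) = +0.717137

+√(18/35) = +0.717137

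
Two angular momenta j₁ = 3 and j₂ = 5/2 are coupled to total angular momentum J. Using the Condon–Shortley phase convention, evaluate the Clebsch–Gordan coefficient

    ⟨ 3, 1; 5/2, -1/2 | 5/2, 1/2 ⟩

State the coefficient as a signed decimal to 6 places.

−√(8/35) ≈ -0.478091

j₁+j₂−J=3  J+j₁−j₂=3  J−j₁+j₂=2  j₁+j₂+J+1=9
(j₁±m₁, j₂±m₂, J±M) = (4,2,2,3,3,2)
P² = 288/35
sum k=0..2:
  [0] +1/24 = 1/24
  [1] −1/4 = -1/4
  [2] +1/24 = 1/24
S = -1/6
C² = P²·S² = 8/35 ; C = -0.478091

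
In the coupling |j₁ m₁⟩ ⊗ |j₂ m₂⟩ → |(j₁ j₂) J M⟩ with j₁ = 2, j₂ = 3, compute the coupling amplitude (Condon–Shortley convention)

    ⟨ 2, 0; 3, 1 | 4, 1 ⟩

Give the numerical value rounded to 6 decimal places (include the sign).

-0.327327  (= −√(3/28))

j₁+j₂−J=1  J+j₁−j₂=3  J−j₁+j₂=5  j₁+j₂+J+1=10
(j₁±m₁, j₂±m₂, J±M) = (2,2,4,2,5,3)
P² = 1728/7
sum k=0..1:
  [0] +1/48 = 1/48
  [1] −1/24 = -1/24
S = -1/48
C² = P²·S² = 3/28 ; C = -0.327327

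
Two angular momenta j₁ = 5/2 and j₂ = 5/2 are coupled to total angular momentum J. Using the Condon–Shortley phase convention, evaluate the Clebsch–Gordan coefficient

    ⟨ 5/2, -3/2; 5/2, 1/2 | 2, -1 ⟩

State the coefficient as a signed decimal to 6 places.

triangle: 3!*2!*2!/8! = 24/40320
(j±m)!: 1!*4!*3!*2!*1!*3! = 1728
prefactor² = (2J+1)*Δ*N² = 36/7
  k=2: +1/(2!*1!*2!*1!*0!*1!) = 1/4
  k=3: −1/(3!*0!*1!*0!*1!*2!) = -1/12
Σ = 1/6  ⇒  CG² = 36/7*1/6² = 1/7
CG = +√(1/7) = +0.377964

+0.377964  (= +√(1/7))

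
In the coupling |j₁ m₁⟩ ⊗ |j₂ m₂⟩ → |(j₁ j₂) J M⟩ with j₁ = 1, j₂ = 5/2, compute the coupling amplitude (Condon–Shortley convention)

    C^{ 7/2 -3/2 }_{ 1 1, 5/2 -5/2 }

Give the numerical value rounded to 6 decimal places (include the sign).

+0.218218  (= +√(1/21))

√[8·0!2!5!/8! · 2!0!0!5!2!5!] = √(19200/7)
  +(−1)^0/∏(0,0,0,0,2,5)! = 1/240  (running 1/240)
⟨..|..⟩ = √(19200/7)·(1/240) = +0.218218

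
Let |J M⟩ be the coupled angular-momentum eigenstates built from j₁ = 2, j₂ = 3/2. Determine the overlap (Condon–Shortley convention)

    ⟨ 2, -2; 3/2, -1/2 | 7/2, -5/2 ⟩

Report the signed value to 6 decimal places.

+√(3/7) ≈ +0.654654

j₁+j₂−J=0  J+j₁−j₂=4  J−j₁+j₂=3  j₁+j₂+J+1=8
(j₁±m₁, j₂±m₂, J±M) = (0,4,1,2,1,6)
P² = 6912/7
sum k=0..0:
  [0] +1/48 = 1/48
S = 1/48
C² = P²·S² = 3/7 ; C = +0.654654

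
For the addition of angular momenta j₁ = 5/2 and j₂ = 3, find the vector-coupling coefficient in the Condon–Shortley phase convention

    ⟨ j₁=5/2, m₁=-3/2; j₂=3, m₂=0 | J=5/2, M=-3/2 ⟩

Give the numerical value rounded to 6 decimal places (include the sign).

triangle: 3!×2!×3!/9! = 72/362880
(j±m)!: 1!×4!×3!×3!×1!×4! = 20736
prefactor² = (2J+1)×Δ×N² = 864/35
  k=2: +1/(2!×1!×2!×1!×0!×2!) = 1/8
  k=3: −1/(3!×0!×1!×0!×1!×3!) = -1/36
Σ = 7/72  ⇒  CG² = 864/35×7/72² = 7/30
CG = +√(7/30) = +0.483046

+√(7/30) = +0.483046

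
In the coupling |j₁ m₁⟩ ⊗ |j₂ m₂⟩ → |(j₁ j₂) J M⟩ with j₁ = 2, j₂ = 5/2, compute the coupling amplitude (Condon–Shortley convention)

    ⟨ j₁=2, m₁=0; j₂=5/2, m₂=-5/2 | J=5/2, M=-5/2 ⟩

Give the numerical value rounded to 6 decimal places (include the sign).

j₁+j₂−J=2  J+j₁−j₂=2  J−j₁+j₂=3  j₁+j₂+J+1=8
(j₁±m₁, j₂±m₂, J±M) = (2,2,0,5,0,5)
P² = 1440/7
sum k=0..0:
  [0] +1/24 = 1/24
S = 1/24
C² = P²·S² = 5/14 ; C = +0.597614

+√(5/14) = +0.597614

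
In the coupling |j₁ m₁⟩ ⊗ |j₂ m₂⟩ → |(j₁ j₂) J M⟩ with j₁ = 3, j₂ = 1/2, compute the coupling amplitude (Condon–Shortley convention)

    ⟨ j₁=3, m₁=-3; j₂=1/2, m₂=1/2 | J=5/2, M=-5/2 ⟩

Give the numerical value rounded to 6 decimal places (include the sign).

−√(6/7) ≈ -0.925820

j₁+j₂−J=1  J+j₁−j₂=5  J−j₁+j₂=0  j₁+j₂+J+1=7
(j₁±m₁, j₂±m₂, J±M) = (0,6,1,0,0,5)
P² = 86400/7
sum k=1..1:
  [1] −1/120 = -1/120
S = -1/120
C² = P²·S² = 6/7 ; C = -0.925820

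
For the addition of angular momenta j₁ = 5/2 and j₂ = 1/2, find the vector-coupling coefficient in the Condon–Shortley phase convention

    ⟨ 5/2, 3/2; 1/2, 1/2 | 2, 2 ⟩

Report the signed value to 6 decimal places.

-0.408248

j₁+j₂−J=1  J+j₁−j₂=4  J−j₁+j₂=0  j₁+j₂+J+1=6
(j₁±m₁, j₂±m₂, J±M) = (4,1,1,0,4,0)
P² = 96
sum k=1..1:
  [1] −1/24 = -1/24
S = -1/24
C² = P²·S² = 1/6 ; C = -0.408248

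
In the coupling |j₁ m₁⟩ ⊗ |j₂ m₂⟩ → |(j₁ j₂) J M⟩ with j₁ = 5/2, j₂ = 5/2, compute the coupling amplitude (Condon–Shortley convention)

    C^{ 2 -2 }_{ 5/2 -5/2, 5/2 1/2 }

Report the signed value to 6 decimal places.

√[5·3!2!2!/8! · 0!5!3!2!0!4!] = √(720/7)
  +(−1)^3/∏(3,0,2,0,0,2)! = -1/24  (running -1/24)
⟨..|..⟩ = √(720/7)·(-1/24) = -0.422577

-0.422577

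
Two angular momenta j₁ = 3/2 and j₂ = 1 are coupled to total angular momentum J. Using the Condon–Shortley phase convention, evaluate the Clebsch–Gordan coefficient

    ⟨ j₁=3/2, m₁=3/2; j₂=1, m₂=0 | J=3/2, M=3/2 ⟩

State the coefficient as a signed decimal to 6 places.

+√(3/5) ≈ +0.774597

j₁+j₂−J=1  J+j₁−j₂=2  J−j₁+j₂=1  j₁+j₂+J+1=5
(j₁±m₁, j₂±m₂, J±M) = (3,0,1,1,3,0)
P² = 12/5
sum k=0..0:
  [0] +1/2 = 1/2
S = 1/2
C² = P²·S² = 3/5 ; C = +0.774597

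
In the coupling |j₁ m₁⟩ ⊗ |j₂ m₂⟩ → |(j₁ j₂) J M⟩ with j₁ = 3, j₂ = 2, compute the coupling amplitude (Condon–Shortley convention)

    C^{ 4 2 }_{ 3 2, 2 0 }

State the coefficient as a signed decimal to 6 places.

√[9·1!5!3!/10! · 5!1!2!2!6!2!] = √(8640/7)
  +(−1)^0/∏(0,1,1,2,4,1)! = 1/48  (running 1/48)
  +(−1)^1/∏(1,0,0,1,5,2)! = -1/240  (running 1/60)
⟨..|..⟩ = √(8640/7)·(1/60) = +0.585540

+√(12/35) = +0.585540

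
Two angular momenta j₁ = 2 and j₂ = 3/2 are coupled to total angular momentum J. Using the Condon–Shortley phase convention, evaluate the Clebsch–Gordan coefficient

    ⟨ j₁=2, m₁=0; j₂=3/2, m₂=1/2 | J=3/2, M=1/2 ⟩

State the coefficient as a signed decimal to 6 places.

−√(1/5) = -0.447214

√[4·2!2!1!/6! · 2!2!2!1!2!1!] = √(16/45)
  +(−1)^1/∏(1,1,1,1,1,0)! = -1  (running -1)
  +(−1)^2/∏(2,0,0,0,2,1)! = 1/4  (running -3/4)
⟨..|..⟩ = √(16/45)·(-3/4) = -0.447214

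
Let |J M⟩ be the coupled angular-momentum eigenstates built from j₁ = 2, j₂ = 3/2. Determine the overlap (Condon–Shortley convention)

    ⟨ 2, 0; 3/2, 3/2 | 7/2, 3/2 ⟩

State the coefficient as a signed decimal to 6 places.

√[8·0!4!3!/8! · 2!2!3!0!5!2!] = √(1152/7)
  +(−1)^0/∏(0,0,2,3,2,0)! = 1/24  (running 1/24)
⟨..|..⟩ = √(1152/7)·(1/24) = +0.534522

+0.534522  (= +√(2/7))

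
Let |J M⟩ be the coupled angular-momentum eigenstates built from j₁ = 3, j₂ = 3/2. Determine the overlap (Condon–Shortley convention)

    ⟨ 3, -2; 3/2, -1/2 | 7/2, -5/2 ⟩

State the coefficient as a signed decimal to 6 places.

j₁+j₂−J=1  J+j₁−j₂=5  J−j₁+j₂=2  j₁+j₂+J+1=9
(j₁±m₁, j₂±m₂, J±M) = (1,5,1,2,1,6)
P² = 6400/7
sum k=0..1:
  [0] +1/120 = 1/120
  [1] −1/48 = -1/48
S = -1/80
C² = P²·S² = 1/7 ; C = -0.377964

-0.377964  (= −√(1/7))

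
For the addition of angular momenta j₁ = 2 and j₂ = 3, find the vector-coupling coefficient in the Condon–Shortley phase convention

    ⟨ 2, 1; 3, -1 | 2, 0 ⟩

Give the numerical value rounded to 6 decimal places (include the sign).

-0.377964  (= −√(1/7))

j₁+j₂−J=3  J+j₁−j₂=1  J−j₁+j₂=3  j₁+j₂+J+1=8
(j₁±m₁, j₂±m₂, J±M) = (3,1,2,4,2,2)
P² = 36/7
sum k=0..1:
  [0] +1/12 = 1/12
  [1] −1/4 = -1/4
S = -1/6
C² = P²·S² = 1/7 ; C = -0.377964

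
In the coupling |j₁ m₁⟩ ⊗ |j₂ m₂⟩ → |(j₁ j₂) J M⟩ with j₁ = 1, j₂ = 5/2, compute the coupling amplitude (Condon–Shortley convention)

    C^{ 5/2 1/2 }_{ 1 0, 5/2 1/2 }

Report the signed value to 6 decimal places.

−√(1/35) = -0.169031

triangle: 1!·1!·4!/7! = 24/5040
(j±m)!: 1!·1!·3!·2!·3!·2! = 144
prefactor² = (2J+1)·Δ·N² = 144/35
  k=0: +1/(0!·1!·1!·3!·0!·1!) = 1/6
  k=1: −1/(1!·0!·0!·2!·1!·2!) = -1/4
Σ = -1/12  ⇒  CG² = 144/35·(-1/12)² = 1/35
CG = −√(1/35) = -0.169031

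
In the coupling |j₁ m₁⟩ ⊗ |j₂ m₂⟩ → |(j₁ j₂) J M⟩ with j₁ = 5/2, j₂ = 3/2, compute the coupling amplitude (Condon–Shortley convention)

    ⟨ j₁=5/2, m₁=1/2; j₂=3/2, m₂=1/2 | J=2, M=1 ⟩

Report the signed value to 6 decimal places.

√[5·2!3!1!/7! · 3!2!2!1!3!1!] = √(12/7)
  +(−1)^1/∏(1,1,1,1,2,0)! = -1/2  (running -1/2)
  +(−1)^2/∏(2,0,0,0,3,1)! = 1/12  (running -5/12)
⟨..|..⟩ = √(12/7)·(-5/12) = -0.545545

-0.545545  (= −√(25/84))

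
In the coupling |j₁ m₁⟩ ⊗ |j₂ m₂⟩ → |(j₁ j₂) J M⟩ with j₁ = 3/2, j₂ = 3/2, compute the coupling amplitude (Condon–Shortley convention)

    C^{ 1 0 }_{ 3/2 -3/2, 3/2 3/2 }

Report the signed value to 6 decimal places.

+0.670820  (= +√(9/20))

triangle: 2!·1!·1!/5! = 2/120
(j±m)!: 0!·3!·3!·0!·1!·1! = 36
prefactor² = (2J+1)·Δ·N² = 9/5
  k=2: +1/(2!·0!·1!·1!·0!·0!) = 1/2
Σ = 1/2  ⇒  CG² = 9/5·1/2² = 9/20
CG = +√(9/20) = +0.670820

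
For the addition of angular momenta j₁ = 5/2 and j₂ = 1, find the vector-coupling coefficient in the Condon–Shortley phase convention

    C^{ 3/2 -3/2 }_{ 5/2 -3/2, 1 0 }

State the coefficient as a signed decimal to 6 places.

-0.516398

triangle: 2!×3!×0!/6! = 12/720
(j±m)!: 1!×4!×1!×1!×0!×3! = 144
prefactor² = (2J+1)×Δ×N² = 48/5
  k=1: −1/(1!×1!×3!×0!×0!×0!) = -1/6
Σ = -1/6  ⇒  CG² = 48/5×(-1/6)² = 4/15
CG = −√(4/15) = -0.516398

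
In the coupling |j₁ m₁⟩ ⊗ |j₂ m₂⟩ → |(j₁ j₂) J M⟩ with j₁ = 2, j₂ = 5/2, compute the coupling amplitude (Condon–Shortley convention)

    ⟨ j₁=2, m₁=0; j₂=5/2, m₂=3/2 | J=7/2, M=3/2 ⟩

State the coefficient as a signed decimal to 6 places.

−√(2/7) = -0.534522

√[8·1!3!4!/9! · 2!2!4!1!5!2!] = √(512/7)
  +(−1)^0/∏(0,1,2,4,1,0)! = 1/48  (running 1/48)
  +(−1)^1/∏(1,0,1,3,2,1)! = -1/12  (running -1/16)
⟨..|..⟩ = √(512/7)·(-1/16) = -0.534522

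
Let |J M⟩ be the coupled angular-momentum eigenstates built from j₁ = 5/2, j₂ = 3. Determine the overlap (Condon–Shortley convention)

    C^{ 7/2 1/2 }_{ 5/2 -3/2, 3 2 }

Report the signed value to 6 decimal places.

+0.563436

j₁+j₂−J=2  J+j₁−j₂=3  J−j₁+j₂=4  j₁+j₂+J+1=10
(j₁±m₁, j₂±m₂, J±M) = (1,4,5,1,4,3)
P² = 9216/35
sum k=1..2:
  [1] −1/144 = -1/144
  [2] +1/24 = 1/24
S = 5/144
C² = P²·S² = 20/63 ; C = +0.563436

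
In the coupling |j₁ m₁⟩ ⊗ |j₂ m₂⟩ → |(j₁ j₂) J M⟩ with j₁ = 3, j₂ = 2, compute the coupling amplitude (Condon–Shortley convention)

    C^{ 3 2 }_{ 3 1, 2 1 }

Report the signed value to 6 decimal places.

−√(1/4) = -0.500000

j₁+j₂−J=2  J+j₁−j₂=4  J−j₁+j₂=2  j₁+j₂+J+1=9
(j₁±m₁, j₂±m₂, J±M) = (4,2,3,1,5,1)
P² = 64
sum k=1..2:
  [1] −1/12 = -1/12
  [2] +1/48 = 1/48
S = -1/16
C² = P²·S² = 1/4 ; C = -0.500000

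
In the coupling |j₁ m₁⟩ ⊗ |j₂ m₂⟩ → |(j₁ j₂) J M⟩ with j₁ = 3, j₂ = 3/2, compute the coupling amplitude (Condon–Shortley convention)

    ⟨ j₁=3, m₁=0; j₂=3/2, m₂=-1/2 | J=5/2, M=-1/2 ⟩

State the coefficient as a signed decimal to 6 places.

j₁+j₂−J=2  J+j₁−j₂=4  J−j₁+j₂=1  j₁+j₂+J+1=8
(j₁±m₁, j₂±m₂, J±M) = (3,3,1,2,2,3)
P² = 216/35
sum k=0..1:
  [0] +1/12 = 1/12
  [1] −1/4 = -1/4
S = -1/6
C² = P²·S² = 6/35 ; C = -0.414039

−√(6/35) ≈ -0.414039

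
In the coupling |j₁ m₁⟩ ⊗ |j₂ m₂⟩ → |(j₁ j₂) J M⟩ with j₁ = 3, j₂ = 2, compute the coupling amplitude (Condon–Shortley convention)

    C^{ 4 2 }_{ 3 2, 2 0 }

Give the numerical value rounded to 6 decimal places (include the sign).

triangle: 1!·5!·3!/10! = 720/3628800
(j±m)!: 5!·1!·2!·2!·6!·2! = 691200
prefactor² = (2J+1)·Δ·N² = 8640/7
  k=0: +1/(0!·1!·1!·2!·4!·1!) = 1/48
  k=1: −1/(1!·0!·0!·1!·5!·2!) = -1/240
Σ = 1/60  ⇒  CG² = 8640/7·1/60² = 12/35
CG = +√(12/35) = +0.585540

+√(12/35) ≈ +0.585540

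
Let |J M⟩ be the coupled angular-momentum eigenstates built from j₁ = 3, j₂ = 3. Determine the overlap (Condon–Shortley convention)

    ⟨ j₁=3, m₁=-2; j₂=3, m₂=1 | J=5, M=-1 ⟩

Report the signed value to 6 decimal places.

-0.566947  (= −√(9/28))

√[11·1!5!5!/12! · 1!5!4!2!4!6!] = √(230400/7)
  +(−1)^0/∏(0,1,5,4,0,1)! = 1/2880  (running 1/2880)
  +(−1)^1/∏(1,0,4,3,1,2)! = -1/288  (running -1/320)
⟨..|..⟩ = √(230400/7)·(-1/320) = -0.566947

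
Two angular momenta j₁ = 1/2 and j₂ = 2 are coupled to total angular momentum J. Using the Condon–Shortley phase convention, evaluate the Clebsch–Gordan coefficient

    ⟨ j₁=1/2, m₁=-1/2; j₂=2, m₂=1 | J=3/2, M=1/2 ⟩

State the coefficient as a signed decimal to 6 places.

−√(3/5) = -0.774597

triangle: 1!*0!*3!/5! = 6/120
(j±m)!: 0!*1!*3!*1!*2!*1! = 12
prefactor² = (2J+1)*Δ*N² = 12/5
  k=1: −1/(1!*0!*0!*2!*0!*1!) = -1/2
Σ = -1/2  ⇒  CG² = 12/5*(-1/2)² = 3/5
CG = −√(3/5) = -0.774597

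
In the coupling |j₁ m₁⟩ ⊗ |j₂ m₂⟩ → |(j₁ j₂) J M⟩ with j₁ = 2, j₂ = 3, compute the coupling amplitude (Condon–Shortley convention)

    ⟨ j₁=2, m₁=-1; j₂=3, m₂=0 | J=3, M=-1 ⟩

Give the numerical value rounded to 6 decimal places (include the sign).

triangle: 2!·2!·4!/9! = 96/362880
(j±m)!: 1!·3!·3!·3!·2!·4! = 10368
prefactor² = (2J+1)·Δ·N² = 96/5
  k=1: −1/(1!·1!·2!·2!·0!·2!) = -1/8
  k=2: +1/(2!·0!·1!·1!·1!·3!) = 1/12
Σ = -1/24  ⇒  CG² = 96/5·(-1/24)² = 1/30
CG = −√(1/30) = -0.182574

-0.182574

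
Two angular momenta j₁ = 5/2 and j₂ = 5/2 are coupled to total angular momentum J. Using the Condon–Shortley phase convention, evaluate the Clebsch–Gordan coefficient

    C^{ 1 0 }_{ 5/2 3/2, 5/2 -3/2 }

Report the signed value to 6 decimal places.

-0.358569  (= −√(9/70))

triangle: 4!*1!*1!/7! = 24/5040
(j±m)!: 4!*1!*1!*4!*1!*1! = 576
prefactor² = (2J+1)*Δ*N² = 288/35
  k=0: +1/(0!*4!*1!*1!*0!*0!) = 1/24
  k=1: −1/(1!*3!*0!*0!*1!*1!) = -1/6
Σ = -1/8  ⇒  CG² = 288/35*(-1/8)² = 9/70
CG = −√(9/70) = -0.358569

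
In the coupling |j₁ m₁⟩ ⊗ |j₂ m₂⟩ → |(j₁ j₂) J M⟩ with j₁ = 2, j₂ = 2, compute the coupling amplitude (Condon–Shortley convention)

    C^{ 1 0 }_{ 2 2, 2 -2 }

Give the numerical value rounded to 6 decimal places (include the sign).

+√(2/5) = +0.632456

√[3·3!1!1!/6! · 4!0!0!4!1!1!] = √(72/5)
  +(−1)^0/∏(0,3,0,0,1,1)! = 1/6  (running 1/6)
⟨..|..⟩ = √(72/5)·(1/6) = +0.632456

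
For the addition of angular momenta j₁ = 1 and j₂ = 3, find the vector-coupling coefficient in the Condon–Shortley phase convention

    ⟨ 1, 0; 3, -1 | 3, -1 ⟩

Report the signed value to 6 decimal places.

j₁+j₂−J=1  J+j₁−j₂=1  J−j₁+j₂=5  j₁+j₂+J+1=8
(j₁±m₁, j₂±m₂, J±M) = (1,1,2,4,2,4)
P² = 48
sum k=0..1:
  [0] +1/12 = 1/12
  [1] −1/24 = -1/24
S = 1/24
C² = P²·S² = 1/12 ; C = +0.288675

+0.288675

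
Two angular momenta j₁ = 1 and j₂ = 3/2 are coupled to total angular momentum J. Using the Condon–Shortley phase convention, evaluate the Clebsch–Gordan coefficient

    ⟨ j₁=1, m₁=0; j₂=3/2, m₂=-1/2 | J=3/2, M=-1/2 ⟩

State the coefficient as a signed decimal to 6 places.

j₁+j₂−J=1  J+j₁−j₂=1  J−j₁+j₂=2  j₁+j₂+J+1=5
(j₁±m₁, j₂±m₂, J±M) = (1,1,1,2,1,2)
P² = 4/15
sum k=0..1:
  [0] +1/1 = 1
  [1] −1/2 = -1/2
S = 1/2
C² = P²·S² = 1/15 ; C = +0.258199

+√(1/15) ≈ +0.258199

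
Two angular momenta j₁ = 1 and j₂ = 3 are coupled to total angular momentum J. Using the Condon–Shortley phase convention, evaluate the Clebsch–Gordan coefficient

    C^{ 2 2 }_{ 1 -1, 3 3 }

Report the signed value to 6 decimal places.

+0.845154  (= +√(5/7))

√[5·2!0!4!/7! · 0!2!6!0!4!0!] = √(11520/7)
  +(−1)^2/∏(2,0,0,4,0,0)! = 1/48  (running 1/48)
⟨..|..⟩ = √(11520/7)·(1/48) = +0.845154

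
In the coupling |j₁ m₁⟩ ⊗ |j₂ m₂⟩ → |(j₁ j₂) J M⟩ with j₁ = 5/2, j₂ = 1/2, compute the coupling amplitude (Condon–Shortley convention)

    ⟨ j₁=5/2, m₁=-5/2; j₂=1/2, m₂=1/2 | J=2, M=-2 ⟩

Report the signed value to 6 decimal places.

−√(5/6) = -0.912871

j₁+j₂−J=1  J+j₁−j₂=4  J−j₁+j₂=0  j₁+j₂+J+1=6
(j₁±m₁, j₂±m₂, J±M) = (0,5,1,0,0,4)
P² = 480
sum k=1..1:
  [1] −1/24 = -1/24
S = -1/24
C² = P²·S² = 5/6 ; C = -0.912871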